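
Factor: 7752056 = 2^3*13^1*131^1*569^1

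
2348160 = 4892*480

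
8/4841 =8/4841 = 0.00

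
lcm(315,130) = 8190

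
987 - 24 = 963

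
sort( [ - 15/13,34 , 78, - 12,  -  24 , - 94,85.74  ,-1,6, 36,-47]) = [ - 94, - 47, -24, -12 ,-15/13, - 1,6, 34,36,  78, 85.74]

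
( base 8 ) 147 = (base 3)10211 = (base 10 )103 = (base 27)3M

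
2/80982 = 1/40491 = 0.00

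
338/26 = 13 = 13.00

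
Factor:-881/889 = - 7^( - 1 )*127^( - 1 )*881^1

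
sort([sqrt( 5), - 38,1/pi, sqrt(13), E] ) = [ - 38, 1/pi,sqrt(5),E, sqrt(13 )]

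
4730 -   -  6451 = 11181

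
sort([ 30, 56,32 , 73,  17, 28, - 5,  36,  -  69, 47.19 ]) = [ - 69, - 5,17, 28,30 , 32, 36 , 47.19,56 , 73 ] 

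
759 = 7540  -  6781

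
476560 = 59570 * 8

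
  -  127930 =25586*( - 5)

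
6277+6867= 13144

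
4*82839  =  331356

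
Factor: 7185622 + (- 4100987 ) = 3084635 = 5^1*41^2*367^1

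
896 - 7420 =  -6524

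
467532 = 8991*52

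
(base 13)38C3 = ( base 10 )8102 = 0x1fa6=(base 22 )gg6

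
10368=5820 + 4548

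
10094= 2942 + 7152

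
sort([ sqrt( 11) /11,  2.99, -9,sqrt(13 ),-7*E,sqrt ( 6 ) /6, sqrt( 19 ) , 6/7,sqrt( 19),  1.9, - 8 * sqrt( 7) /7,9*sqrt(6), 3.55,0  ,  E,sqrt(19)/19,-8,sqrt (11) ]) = [-7 * E, - 9,-8,-8*sqrt(7) /7, 0, sqrt ( 19 )/19,sqrt( 11)/11, sqrt(6)/6 , 6/7,1.9,E, 2.99,sqrt(11 ),3.55,sqrt( 13 ), sqrt (19) , sqrt(19 ), 9*sqrt(6)]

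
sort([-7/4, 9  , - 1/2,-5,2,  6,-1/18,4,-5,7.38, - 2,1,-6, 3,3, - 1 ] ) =[ - 6, -5,-5,  -  2, - 7/4, - 1, - 1/2, - 1/18,1, 2, 3, 3, 4, 6 , 7.38, 9 ] 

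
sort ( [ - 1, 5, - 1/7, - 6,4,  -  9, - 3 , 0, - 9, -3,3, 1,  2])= [- 9 ,  -  9, - 6, - 3, - 3, - 1,-1/7,0 , 1,2,3,4,5] 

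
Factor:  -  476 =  - 2^2*7^1*17^1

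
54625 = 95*575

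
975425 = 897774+77651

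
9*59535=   535815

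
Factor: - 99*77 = - 3^2*7^1*11^2  =  -7623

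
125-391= - 266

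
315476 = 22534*14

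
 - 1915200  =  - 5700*336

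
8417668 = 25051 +8392617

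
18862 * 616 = 11618992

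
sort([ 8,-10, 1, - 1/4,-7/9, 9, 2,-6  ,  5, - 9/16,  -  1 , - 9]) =[-10,-9, - 6 , - 1,- 7/9, -9/16, - 1/4, 1,  2, 5, 8, 9] 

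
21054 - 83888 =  - 62834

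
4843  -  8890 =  - 4047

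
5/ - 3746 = - 5/3746 =-0.00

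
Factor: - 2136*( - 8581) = 18329016 = 2^3 * 3^1*89^1 *8581^1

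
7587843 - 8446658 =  - 858815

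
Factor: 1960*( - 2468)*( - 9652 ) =2^7 * 5^1 * 7^2*19^1 * 127^1*617^1= 46689426560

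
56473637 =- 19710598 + 76184235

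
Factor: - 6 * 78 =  - 2^2 * 3^2*13^1 = - 468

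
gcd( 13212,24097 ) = 1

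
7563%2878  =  1807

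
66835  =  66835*1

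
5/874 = 5/874 = 0.01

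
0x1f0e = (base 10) 7950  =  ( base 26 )bjk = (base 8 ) 17416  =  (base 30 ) 8P0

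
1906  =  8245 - 6339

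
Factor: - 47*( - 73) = 47^1 * 73^1= 3431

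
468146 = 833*562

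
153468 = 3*51156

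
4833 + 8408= 13241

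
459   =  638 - 179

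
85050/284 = 42525/142  =  299.47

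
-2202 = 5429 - 7631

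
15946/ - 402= - 40 + 1/3 = - 39.67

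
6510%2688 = 1134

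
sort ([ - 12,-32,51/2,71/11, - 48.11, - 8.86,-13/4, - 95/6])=[- 48.11, - 32,-95/6,-12,  -  8.86,- 13/4,71/11,51/2]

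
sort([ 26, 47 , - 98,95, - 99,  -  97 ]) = [ - 99, - 98, - 97, 26,47,95]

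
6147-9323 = - 3176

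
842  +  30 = 872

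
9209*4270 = 39322430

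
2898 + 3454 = 6352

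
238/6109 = 238/6109 = 0.04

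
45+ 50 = 95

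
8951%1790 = 1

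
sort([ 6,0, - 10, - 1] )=[  -  10,  -  1, 0,6]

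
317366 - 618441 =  - 301075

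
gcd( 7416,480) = 24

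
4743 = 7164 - 2421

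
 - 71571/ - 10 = 71571/10=7157.10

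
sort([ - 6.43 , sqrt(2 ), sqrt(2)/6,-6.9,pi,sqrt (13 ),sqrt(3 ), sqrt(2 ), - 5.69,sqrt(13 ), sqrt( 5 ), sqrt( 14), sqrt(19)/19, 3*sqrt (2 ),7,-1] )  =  [ -6.9,-6.43,  -  5.69,  -  1, sqrt ( 19 )/19, sqrt(2 ) /6,  sqrt(2 ), sqrt(2 ), sqrt( 3), sqrt ( 5 ),  pi, sqrt( 13) , sqrt (13 ), sqrt( 14), 3*sqrt( 2), 7]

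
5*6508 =32540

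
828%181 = 104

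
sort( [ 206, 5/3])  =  [5/3, 206] 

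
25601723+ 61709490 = 87311213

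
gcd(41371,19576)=1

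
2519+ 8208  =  10727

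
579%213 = 153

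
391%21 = 13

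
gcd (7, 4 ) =1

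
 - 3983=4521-8504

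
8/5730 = 4/2865 = 0.00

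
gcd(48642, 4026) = 66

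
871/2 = 435 + 1/2 =435.50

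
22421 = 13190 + 9231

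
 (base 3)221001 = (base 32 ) l4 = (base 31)lp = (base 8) 1244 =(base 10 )676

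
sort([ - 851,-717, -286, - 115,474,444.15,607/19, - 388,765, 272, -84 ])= [-851, - 717, - 388,  -  286,-115, - 84 , 607/19,272 , 444.15,  474,  765]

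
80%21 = 17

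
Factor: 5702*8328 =47486256 = 2^4 *3^1*347^1 * 2851^1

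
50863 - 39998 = 10865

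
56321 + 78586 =134907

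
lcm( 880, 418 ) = 16720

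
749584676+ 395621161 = 1145205837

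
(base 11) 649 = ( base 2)1100001011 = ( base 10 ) 779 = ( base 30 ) pt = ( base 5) 11104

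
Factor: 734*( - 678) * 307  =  -152779164=- 2^2*3^1*113^1*307^1 * 367^1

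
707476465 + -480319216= 227157249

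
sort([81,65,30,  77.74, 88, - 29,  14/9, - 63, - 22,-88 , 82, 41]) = [ - 88, - 63, - 29, - 22, 14/9,  30,41,  65,77.74,81,  82, 88]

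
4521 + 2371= 6892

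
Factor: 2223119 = 2223119^1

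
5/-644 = - 5/644 = -0.01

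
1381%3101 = 1381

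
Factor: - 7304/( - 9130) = 2^2*5^( - 1 ) = 4/5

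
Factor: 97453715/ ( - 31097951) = -5^1*401^( - 1)*77551^( - 1 )*19490743^1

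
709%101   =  2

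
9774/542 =4887/271 = 18.03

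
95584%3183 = 94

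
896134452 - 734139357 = 161995095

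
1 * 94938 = 94938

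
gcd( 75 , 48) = 3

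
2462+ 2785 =5247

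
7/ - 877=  - 7/877  =  - 0.01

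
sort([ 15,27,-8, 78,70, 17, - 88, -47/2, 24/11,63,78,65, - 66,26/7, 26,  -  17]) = [ - 88, - 66 ,-47/2,-17, - 8, 24/11 , 26/7, 15,17,26,27, 63 , 65, 70,78,78 ] 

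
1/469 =1/469 = 0.00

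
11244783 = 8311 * 1353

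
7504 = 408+7096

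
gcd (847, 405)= 1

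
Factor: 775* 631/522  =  2^( - 1 )*3^(  -  2)*5^2 * 29^( - 1)*31^1*631^1=489025/522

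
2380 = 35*68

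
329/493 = 329/493 = 0.67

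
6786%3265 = 256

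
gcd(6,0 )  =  6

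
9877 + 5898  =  15775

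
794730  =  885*898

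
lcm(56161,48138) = 336966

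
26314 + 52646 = 78960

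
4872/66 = 73 + 9/11 = 73.82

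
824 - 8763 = - 7939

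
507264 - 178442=328822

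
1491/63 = 23 + 2/3  =  23.67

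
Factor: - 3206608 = - 2^4*17^1*11789^1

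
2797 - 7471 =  - 4674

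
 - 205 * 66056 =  - 13541480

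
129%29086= 129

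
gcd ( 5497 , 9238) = 1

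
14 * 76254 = 1067556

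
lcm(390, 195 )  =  390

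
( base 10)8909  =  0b10001011001101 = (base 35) 79J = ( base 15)298E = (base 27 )c5q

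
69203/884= 78 + 251/884 = 78.28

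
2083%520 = 3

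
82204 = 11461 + 70743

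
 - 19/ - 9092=19/9092=0.00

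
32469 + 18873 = 51342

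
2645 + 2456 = 5101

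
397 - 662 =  - 265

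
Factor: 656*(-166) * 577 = - 2^5*41^1*83^1*577^1 = - 62832992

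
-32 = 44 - 76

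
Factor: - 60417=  - 3^2*7^2*137^1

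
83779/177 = 83779/177 = 473.33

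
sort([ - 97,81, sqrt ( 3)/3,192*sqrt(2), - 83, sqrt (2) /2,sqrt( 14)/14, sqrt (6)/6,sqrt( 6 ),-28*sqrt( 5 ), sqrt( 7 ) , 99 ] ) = [ - 97, - 83, - 28*sqrt( 5), sqrt(14)/14,  sqrt(6)/6, sqrt( 3 )/3,sqrt(2) /2, sqrt( 6 ) , sqrt(7 )  ,  81,99,192*sqrt( 2) ]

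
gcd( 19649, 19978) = 7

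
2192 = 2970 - 778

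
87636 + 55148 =142784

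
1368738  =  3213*426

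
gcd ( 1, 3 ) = 1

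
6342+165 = 6507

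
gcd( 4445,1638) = 7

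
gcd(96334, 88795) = 7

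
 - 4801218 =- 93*51626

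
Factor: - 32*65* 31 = -64480 = - 2^5 * 5^1*13^1*31^1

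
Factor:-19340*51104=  - 2^7 * 5^1*967^1 * 1597^1 = - 988351360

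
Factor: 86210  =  2^1*5^1*37^1 * 233^1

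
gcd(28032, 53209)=1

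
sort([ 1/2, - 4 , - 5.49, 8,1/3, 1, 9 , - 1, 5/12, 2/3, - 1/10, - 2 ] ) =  [ - 5.49, - 4, - 2, - 1, - 1/10,1/3, 5/12, 1/2, 2/3, 1, 8,9 ]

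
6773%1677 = 65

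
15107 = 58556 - 43449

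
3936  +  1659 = 5595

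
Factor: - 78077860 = -2^2 * 5^1*7^1 * 29^1 * 19231^1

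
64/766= 32/383= 0.08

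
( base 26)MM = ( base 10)594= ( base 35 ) GY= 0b1001010010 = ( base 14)306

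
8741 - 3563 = 5178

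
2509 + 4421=6930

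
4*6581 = 26324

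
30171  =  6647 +23524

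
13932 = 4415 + 9517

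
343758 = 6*57293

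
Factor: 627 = 3^1*11^1* 19^1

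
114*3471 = 395694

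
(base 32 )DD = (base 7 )1152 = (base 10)429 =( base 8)655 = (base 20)119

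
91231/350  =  13033/50=260.66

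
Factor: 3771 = 3^2*419^1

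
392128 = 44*8912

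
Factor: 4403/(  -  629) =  - 7^1 = -7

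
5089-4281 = 808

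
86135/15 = 17227/3=5742.33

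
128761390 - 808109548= - 679348158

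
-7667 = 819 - 8486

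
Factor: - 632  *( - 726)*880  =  2^8*3^1*5^1*11^3*79^1 = 403772160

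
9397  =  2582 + 6815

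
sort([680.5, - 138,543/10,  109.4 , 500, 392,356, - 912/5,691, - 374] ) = [- 374, -912/5, - 138,543/10,109.4,356 , 392,500,680.5,691]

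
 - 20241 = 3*(  -  6747) 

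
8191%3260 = 1671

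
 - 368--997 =629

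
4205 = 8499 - 4294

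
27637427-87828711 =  - 60191284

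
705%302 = 101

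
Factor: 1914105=3^1*5^1*127607^1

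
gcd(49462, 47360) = 2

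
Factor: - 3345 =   -  3^1*  5^1*223^1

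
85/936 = 85/936 = 0.09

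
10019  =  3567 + 6452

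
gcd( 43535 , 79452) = 1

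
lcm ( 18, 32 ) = 288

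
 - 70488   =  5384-75872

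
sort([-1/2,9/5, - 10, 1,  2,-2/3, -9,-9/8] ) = [ - 10, - 9, - 9/8, - 2/3, - 1/2,  1 , 9/5, 2]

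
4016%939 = 260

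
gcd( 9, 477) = 9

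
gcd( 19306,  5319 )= 197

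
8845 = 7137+1708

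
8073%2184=1521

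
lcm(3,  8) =24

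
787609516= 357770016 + 429839500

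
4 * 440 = 1760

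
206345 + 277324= 483669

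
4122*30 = 123660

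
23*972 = 22356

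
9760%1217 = 24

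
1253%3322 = 1253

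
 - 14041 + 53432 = 39391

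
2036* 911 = 1854796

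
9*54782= 493038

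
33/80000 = 33/80000  =  0.00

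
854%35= 14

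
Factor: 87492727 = 7^1*17^2*61^1*709^1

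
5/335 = 1/67 = 0.01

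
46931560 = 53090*884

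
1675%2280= 1675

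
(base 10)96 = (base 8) 140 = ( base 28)3C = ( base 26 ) 3I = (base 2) 1100000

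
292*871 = 254332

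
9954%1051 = 495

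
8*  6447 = 51576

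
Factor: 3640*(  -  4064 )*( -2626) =2^9*5^1 * 7^1 * 13^2 * 101^1*127^1 = 38846312960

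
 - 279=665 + - 944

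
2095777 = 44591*47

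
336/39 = 112/13 = 8.62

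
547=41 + 506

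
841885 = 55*15307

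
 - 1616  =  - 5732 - -4116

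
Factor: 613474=2^1*101^1*3037^1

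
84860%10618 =10534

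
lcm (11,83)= 913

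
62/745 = 62/745 = 0.08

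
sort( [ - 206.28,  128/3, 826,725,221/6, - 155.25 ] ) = [ - 206.28, - 155.25,221/6,128/3, 725,826]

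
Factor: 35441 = 7^1*61^1*83^1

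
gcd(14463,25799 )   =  1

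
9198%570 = 78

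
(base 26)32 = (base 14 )5a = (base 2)1010000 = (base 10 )80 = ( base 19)44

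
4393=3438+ 955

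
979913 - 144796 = 835117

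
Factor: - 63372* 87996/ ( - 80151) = 2^4*3^1*5281^1*7333^1 * 26717^( - 1 ) =1858827504/26717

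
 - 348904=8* ( -43613)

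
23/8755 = 23/8755 =0.00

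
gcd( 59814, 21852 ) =18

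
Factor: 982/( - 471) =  - 2^1*3^ ( - 1)*157^( - 1 )*491^1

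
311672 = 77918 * 4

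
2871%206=193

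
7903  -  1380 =6523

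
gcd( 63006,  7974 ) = 6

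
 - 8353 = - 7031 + -1322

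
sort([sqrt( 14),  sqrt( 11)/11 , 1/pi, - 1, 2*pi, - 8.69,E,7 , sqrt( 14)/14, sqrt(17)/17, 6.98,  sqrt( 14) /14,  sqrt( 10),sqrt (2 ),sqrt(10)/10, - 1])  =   [-8.69, - 1,-1,  sqrt(17)/17,  sqrt (14)/14, sqrt( 14)/14,sqrt( 11) /11, sqrt(10 )/10, 1/pi, sqrt( 2), E, sqrt( 10 ), sqrt( 14),2*pi,6.98, 7] 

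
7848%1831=524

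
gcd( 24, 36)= 12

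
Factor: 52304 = 2^4*7^1*467^1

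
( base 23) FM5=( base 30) 9BG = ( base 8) 20376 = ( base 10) 8446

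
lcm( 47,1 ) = 47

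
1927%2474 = 1927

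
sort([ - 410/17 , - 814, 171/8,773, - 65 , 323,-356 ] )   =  [ - 814,-356, - 65, - 410/17 , 171/8, 323 , 773]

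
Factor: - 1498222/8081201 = - 2^1*11^2  *  41^1*151^1 * 263^ ( - 1 )*30727^(-1)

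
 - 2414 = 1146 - 3560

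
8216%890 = 206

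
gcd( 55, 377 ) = 1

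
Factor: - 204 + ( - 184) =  - 2^2*97^1 = -388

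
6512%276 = 164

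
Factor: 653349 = 3^1 * 89^1*2447^1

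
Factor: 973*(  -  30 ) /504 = - 695/12 = -  2^( - 2 ) * 3^ ( - 1 )*5^1*139^1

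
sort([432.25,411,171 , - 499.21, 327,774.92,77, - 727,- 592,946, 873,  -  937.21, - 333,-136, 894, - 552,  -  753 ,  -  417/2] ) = [- 937.21,-753,  -  727,-592, -552,-499.21, - 333 ,-417/2, - 136,77,  171, 327,411, 432.25, 774.92, 873, 894, 946]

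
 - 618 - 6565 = - 7183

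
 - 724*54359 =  - 39355916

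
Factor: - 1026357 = - 3^1*97^1*3527^1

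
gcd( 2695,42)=7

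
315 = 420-105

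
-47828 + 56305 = 8477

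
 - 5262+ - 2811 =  - 8073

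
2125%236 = 1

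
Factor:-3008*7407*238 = - 2^7*3^2*7^1 * 17^1*47^1*823^1  =  - 5302700928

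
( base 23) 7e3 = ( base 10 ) 4028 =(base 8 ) 7674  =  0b111110111100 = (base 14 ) 167a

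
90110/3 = 30036 + 2/3 = 30036.67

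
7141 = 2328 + 4813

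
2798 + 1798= 4596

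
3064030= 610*5023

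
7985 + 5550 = 13535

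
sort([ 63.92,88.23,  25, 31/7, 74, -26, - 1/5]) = [ - 26, - 1/5,31/7, 25, 63.92,74, 88.23 ]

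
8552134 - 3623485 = 4928649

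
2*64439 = 128878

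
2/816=1/408  =  0.00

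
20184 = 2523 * 8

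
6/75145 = 6/75145 = 0.00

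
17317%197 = 178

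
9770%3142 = 344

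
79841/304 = 262 + 193/304 = 262.63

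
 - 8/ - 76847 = 8/76847  =  0.00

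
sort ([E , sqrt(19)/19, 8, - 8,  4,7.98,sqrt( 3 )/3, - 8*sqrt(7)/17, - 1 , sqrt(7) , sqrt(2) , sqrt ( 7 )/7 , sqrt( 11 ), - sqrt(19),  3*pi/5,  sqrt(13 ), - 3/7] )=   [-8, - sqrt(19), - 8 * sqrt ( 7)/17, - 1, - 3/7,  sqrt(  19 ) /19,  sqrt( 7 ) /7,sqrt( 3)/3 , sqrt(2)  ,  3*pi/5,sqrt( 7),E,sqrt(11), sqrt(13 ),  4,7.98, 8 ]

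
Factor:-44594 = - 2^1*11^1*2027^1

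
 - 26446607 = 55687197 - 82133804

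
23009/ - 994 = - 24 + 121/142 =- 23.15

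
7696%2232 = 1000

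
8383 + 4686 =13069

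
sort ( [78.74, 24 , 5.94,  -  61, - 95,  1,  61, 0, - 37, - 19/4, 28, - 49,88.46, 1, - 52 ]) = [ - 95,- 61, - 52, - 49, - 37, - 19/4,  0, 1, 1, 5.94,  24 , 28,61,  78.74, 88.46]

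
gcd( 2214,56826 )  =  738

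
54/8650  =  27/4325= 0.01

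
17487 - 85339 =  - 67852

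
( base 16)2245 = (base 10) 8773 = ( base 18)1917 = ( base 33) 81S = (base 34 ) 7k1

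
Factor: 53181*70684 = 2^2*3^2*19^1*41^1*311^1 * 431^1 = 3759045804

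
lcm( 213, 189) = 13419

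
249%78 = 15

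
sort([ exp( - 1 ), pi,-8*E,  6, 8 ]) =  [ - 8*E,exp ( - 1), pi,6, 8 ] 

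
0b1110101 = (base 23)52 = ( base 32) 3l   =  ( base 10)117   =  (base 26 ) 4D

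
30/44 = 15/22= 0.68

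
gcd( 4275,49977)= 9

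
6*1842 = 11052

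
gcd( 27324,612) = 36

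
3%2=1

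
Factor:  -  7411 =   -  7411^1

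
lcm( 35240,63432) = 317160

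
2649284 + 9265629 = 11914913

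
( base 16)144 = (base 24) dc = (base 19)H1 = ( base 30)ao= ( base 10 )324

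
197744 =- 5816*(- 34 )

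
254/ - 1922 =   -  127/961 = - 0.13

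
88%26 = 10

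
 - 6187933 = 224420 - 6412353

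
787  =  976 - 189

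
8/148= 2/37  =  0.05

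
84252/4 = 21063=21063.00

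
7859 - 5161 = 2698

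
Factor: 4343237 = 107^1*40591^1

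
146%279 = 146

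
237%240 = 237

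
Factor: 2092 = 2^2*523^1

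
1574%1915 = 1574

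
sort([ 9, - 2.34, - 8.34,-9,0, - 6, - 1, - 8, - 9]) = [-9,-9,- 8.34, - 8 , - 6,- 2.34, - 1,0,9]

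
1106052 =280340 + 825712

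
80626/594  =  135 + 218/297 = 135.73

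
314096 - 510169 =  - 196073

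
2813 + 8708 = 11521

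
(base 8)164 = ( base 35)3B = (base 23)51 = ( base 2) 1110100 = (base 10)116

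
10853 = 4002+6851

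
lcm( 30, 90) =90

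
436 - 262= 174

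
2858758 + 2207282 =5066040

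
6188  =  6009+179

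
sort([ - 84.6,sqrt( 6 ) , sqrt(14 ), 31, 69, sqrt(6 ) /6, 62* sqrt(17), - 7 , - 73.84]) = [ - 84.6, - 73.84,-7  ,  sqrt(6)/6,sqrt ( 6), sqrt( 14),  31, 69,  62 * sqrt(17) ]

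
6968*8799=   61311432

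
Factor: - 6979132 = -2^2*61^1*28603^1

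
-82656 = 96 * ( - 861)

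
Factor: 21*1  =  21 = 3^1*7^1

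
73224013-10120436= 63103577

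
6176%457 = 235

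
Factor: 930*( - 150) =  - 139500 = - 2^2 *3^2 *5^3*31^1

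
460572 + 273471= 734043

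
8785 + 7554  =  16339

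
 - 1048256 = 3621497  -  4669753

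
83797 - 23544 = 60253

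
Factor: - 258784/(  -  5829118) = 129392/2914559 = 2^4*97^( - 1)*8087^1*30047^(-1)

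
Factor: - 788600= - 2^3*5^2 * 3943^1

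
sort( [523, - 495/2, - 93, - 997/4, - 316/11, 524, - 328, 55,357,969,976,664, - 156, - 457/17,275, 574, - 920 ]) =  [-920, - 328, - 997/4, - 495/2, - 156, - 93, - 316/11, - 457/17,55, 275,357,  523,524,  574,664,969,976]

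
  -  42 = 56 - 98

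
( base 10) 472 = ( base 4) 13120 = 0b111011000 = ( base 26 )i4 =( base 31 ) f7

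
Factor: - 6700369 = -13^1*19^1*27127^1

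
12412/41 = 302 + 30/41 =302.73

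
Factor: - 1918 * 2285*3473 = - 15220873990 = - 2^1*5^1*7^1 * 23^1*  137^1*151^1*457^1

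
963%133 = 32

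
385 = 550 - 165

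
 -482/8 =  - 61 + 3/4 = - 60.25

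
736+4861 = 5597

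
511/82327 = 73/11761 = 0.01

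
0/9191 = 0 = 0.00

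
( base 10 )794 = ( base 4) 30122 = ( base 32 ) OQ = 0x31A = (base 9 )1072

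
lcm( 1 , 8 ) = 8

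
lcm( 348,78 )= 4524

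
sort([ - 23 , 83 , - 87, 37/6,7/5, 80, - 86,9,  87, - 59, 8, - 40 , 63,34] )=[ - 87, - 86, - 59, - 40,-23,  7/5, 37/6 , 8,9,34 , 63,80, 83  ,  87] 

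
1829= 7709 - 5880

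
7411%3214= 983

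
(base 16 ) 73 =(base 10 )115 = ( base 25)4F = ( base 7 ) 223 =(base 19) 61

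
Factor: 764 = 2^2*191^1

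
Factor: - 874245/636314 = - 2^ ( - 1)*3^1*5^1*7^( - 2)*43^( - 1)*151^ ( - 1) * 167^1*349^1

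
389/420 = 389/420=0.93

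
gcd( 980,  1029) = 49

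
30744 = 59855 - 29111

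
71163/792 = 7907/88 = 89.85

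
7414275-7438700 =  - 24425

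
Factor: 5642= 2^1*7^1*13^1*31^1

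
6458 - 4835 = 1623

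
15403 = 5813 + 9590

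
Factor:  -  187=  - 11^1  *17^1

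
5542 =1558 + 3984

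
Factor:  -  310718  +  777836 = 467118 =2^1*3^2*25951^1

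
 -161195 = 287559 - 448754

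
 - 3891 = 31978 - 35869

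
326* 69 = 22494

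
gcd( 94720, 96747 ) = 1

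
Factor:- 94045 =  - 5^1*7^1*2687^1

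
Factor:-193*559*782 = - 84367634 = - 2^1*13^1* 17^1*23^1* 43^1*193^1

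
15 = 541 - 526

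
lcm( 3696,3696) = 3696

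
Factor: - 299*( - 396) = 118404 = 2^2*3^2*11^1*13^1*23^1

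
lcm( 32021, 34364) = 1408924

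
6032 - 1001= 5031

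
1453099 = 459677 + 993422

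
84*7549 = 634116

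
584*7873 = 4597832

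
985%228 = 73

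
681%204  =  69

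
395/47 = 395/47 = 8.40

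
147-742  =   - 595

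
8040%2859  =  2322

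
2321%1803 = 518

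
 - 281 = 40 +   -  321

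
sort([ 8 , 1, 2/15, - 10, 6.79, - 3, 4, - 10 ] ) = [ - 10, - 10, - 3,  2/15, 1,4, 6.79, 8]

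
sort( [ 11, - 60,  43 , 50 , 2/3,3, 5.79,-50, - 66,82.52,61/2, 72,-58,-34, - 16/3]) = [  -  66, - 60, - 58,  -  50,-34,-16/3,2/3, 3,5.79,11,61/2, 43,50, 72,82.52]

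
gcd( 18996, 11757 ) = 3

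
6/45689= 6/45689 = 0.00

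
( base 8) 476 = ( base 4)10332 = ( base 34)9c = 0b100111110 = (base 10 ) 318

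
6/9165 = 2/3055 = 0.00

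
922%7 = 5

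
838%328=182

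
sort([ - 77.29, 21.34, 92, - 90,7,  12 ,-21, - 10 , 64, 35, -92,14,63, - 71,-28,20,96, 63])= [ - 92,-90, - 77.29, - 71 , - 28, - 21 , - 10, 7 , 12,  14  ,  20,21.34, 35, 63,  63, 64 , 92,  96] 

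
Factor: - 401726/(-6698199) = 2^1*3^( - 1 )*13^1* 619^(-1)*3607^(-1 ) *15451^1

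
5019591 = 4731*1061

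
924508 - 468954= 455554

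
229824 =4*57456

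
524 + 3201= 3725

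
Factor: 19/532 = 1/28 = 2^(-2)*7^( - 1 )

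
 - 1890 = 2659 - 4549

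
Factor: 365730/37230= 167/17  =  17^( - 1 )*167^1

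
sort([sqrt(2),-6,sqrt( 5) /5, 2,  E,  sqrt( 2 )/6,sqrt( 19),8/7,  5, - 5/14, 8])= [ - 6, - 5/14, sqrt ( 2 ) /6, sqrt( 5)/5, 8/7, sqrt(2), 2, E,sqrt(19 ),5 , 8 ] 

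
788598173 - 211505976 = 577092197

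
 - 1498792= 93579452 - 95078244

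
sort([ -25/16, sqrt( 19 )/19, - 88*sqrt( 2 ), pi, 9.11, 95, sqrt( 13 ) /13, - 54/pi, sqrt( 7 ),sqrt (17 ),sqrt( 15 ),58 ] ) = [ - 88*sqrt(2 ), - 54/pi, - 25/16,  sqrt( 19)/19, sqrt( 13)/13,  sqrt( 7 ),pi,sqrt( 15),sqrt( 17), 9.11,58, 95 ]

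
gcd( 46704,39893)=973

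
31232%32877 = 31232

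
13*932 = 12116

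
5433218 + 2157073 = 7590291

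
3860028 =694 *5562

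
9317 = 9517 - 200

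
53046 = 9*5894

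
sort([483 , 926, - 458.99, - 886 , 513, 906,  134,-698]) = [ - 886,-698,-458.99,134,483 , 513 , 906, 926]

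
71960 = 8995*8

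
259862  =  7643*34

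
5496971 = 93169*59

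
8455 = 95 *89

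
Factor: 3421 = 11^1*311^1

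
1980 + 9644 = 11624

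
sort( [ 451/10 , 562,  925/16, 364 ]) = [ 451/10,  925/16, 364 , 562]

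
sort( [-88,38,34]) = [  -  88, 34,38] 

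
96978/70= 6927/5 = 1385.40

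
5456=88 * 62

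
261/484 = 261/484 = 0.54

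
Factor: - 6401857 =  - 7^1*11^1* 71^1* 1171^1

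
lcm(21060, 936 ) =42120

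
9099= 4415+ 4684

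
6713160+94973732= 101686892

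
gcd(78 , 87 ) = 3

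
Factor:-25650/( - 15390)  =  3^( - 1 )*5^1 = 5/3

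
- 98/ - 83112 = 49/41556 = 0.00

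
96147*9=865323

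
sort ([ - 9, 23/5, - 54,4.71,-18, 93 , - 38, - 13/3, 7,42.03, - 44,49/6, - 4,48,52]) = [ - 54, - 44, - 38,  -  18,-9, - 13/3,-4,23/5 , 4.71,7 , 49/6, 42.03,48,  52, 93 ]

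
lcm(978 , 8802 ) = 8802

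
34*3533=120122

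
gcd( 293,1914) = 1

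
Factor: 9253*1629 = 3^2*19^1*181^1*487^1 = 15073137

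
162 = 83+79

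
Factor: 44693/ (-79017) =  - 3^( - 1)*11^1*17^1*239^1*26339^(-1)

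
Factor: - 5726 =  -2^1*7^1*409^1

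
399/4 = 99  +  3/4 = 99.75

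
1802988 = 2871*628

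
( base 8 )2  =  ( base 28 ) 2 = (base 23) 2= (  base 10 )2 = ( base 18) 2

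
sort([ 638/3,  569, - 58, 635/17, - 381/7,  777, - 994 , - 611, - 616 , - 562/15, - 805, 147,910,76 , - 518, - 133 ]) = [ - 994 , - 805, - 616, - 611, - 518, - 133 , - 58, - 381/7 , - 562/15,635/17, 76, 147 , 638/3, 569, 777, 910 ] 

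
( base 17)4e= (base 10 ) 82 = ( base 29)2O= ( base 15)57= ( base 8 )122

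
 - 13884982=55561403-69446385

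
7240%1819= 1783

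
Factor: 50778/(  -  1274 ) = -279/7 = -3^2*7^( - 1)  *31^1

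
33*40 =1320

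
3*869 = 2607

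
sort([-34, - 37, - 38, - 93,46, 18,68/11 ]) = [ - 93, - 38,  -  37, -34 , 68/11,18,46 ] 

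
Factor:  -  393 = -3^1 * 131^1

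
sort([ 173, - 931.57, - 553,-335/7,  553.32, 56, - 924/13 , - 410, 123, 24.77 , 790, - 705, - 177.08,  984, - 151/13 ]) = [  -  931.57, - 705, - 553, - 410, - 177.08, - 924/13,-335/7 , - 151/13,  24.77  ,  56 , 123,173, 553.32, 790 , 984 ] 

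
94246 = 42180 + 52066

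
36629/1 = 36629 = 36629.00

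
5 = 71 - 66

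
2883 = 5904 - 3021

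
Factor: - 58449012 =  - 2^2 * 3^1 * 31^1*47^1 * 3343^1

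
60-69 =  - 9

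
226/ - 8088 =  - 1 + 3931/4044=- 0.03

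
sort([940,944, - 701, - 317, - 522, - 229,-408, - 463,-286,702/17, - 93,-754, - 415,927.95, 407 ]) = [ - 754, -701, - 522, - 463, - 415, - 408,-317, - 286,-229,  -  93,702/17,407,927.95, 940,944 ]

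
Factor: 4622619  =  3^1*1540873^1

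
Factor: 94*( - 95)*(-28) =250040 = 2^3 * 5^1* 7^1*19^1 * 47^1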